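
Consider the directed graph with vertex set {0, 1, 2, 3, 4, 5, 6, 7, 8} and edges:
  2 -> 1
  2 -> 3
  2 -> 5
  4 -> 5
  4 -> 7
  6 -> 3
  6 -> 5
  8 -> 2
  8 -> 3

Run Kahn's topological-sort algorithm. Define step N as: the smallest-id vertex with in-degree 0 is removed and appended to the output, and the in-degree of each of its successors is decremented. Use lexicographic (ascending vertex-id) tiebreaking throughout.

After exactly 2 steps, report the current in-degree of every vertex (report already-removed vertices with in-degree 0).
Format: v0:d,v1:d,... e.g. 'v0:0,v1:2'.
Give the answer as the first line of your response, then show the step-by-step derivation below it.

v0:0,v1:1,v2:1,v3:3,v4:0,v5:2,v6:0,v7:0,v8:0

step 1: output 0; order=[0]; indeg=(0,1,1,3,0,3,0,1,0)
step 2: output 4; order=[0,4]; indeg=(0,1,1,3,0,2,0,0,0)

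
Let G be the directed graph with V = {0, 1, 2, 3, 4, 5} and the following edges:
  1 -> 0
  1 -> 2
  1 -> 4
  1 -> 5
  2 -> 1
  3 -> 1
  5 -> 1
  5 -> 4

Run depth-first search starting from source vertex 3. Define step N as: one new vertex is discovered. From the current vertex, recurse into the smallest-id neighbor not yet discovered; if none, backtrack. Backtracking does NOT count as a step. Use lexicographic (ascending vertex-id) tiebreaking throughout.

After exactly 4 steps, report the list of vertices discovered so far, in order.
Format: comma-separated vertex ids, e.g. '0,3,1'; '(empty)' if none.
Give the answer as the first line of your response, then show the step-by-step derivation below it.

3,1,0,2

step 1: discover 3; path=3; order=3
step 2: discover 1; path=3>1; order=3,1
step 3: discover 0; path=3>1>0; order=3,1,0
step 4: discover 2; path=3>1>2; order=3,1,0,2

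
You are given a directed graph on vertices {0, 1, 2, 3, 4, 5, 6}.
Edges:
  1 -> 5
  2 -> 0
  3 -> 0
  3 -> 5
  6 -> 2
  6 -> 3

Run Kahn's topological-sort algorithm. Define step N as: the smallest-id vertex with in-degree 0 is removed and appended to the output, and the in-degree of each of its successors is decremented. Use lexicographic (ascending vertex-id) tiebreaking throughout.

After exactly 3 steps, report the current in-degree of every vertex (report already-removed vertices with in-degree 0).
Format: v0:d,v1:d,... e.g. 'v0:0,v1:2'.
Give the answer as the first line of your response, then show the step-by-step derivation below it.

v0:2,v1:0,v2:0,v3:0,v4:0,v5:1,v6:0

step 1: output 1; order=[1]; indeg=(2,0,1,1,0,1,0)
step 2: output 4; order=[1,4]; indeg=(2,0,1,1,0,1,0)
step 3: output 6; order=[1,4,6]; indeg=(2,0,0,0,0,1,0)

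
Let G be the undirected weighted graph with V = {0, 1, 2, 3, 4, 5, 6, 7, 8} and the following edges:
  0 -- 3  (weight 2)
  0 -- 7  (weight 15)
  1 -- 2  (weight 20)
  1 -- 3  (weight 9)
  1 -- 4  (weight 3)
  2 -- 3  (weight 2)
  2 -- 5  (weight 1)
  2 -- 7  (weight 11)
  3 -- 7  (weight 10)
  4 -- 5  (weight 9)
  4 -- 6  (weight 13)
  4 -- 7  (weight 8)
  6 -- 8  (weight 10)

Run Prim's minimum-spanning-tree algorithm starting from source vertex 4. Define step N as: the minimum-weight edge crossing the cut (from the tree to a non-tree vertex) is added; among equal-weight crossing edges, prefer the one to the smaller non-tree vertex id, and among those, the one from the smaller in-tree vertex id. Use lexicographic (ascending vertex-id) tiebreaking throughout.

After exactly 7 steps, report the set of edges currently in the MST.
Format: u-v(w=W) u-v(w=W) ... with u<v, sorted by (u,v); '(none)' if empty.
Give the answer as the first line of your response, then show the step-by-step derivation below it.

0-3(w=2) 1-3(w=9) 1-4(w=3) 2-3(w=2) 2-5(w=1) 4-6(w=13) 4-7(w=8)

step 1: add edge 1-4 (w=3); MST = {1-4(w=3)}
step 2: add edge 4-7 (w=8); MST = {1-4(w=3) 4-7(w=8)}
step 3: add edge 1-3 (w=9); MST = {1-3(w=9) 1-4(w=3) 4-7(w=8)}
step 4: add edge 0-3 (w=2); MST = {0-3(w=2) 1-3(w=9) 1-4(w=3) 4-7(w=8)}
step 5: add edge 2-3 (w=2); MST = {0-3(w=2) 1-3(w=9) 1-4(w=3) 2-3(w=2) 4-7(w=8)}
step 6: add edge 2-5 (w=1); MST = {0-3(w=2) 1-3(w=9) 1-4(w=3) 2-3(w=2) 2-5(w=1) 4-7(w=8)}
step 7: add edge 4-6 (w=13); MST = {0-3(w=2) 1-3(w=9) 1-4(w=3) 2-3(w=2) 2-5(w=1) 4-6(w=13) 4-7(w=8)}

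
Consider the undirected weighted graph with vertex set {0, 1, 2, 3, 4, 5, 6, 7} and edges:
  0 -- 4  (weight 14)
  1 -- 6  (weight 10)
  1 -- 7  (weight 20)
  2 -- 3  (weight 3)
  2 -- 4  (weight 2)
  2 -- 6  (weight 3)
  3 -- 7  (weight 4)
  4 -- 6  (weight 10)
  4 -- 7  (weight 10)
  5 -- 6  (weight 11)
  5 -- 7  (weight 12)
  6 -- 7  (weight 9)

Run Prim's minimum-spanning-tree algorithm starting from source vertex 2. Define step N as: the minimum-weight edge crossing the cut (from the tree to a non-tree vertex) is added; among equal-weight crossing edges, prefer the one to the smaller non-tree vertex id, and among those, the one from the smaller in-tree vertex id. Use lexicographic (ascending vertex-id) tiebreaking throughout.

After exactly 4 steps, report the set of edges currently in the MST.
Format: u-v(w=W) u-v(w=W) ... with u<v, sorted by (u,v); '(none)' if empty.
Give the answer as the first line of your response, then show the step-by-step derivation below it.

2-3(w=3) 2-4(w=2) 2-6(w=3) 3-7(w=4)

step 1: add edge 2-4 (w=2); MST = {2-4(w=2)}
step 2: add edge 2-3 (w=3); MST = {2-3(w=3) 2-4(w=2)}
step 3: add edge 2-6 (w=3); MST = {2-3(w=3) 2-4(w=2) 2-6(w=3)}
step 4: add edge 3-7 (w=4); MST = {2-3(w=3) 2-4(w=2) 2-6(w=3) 3-7(w=4)}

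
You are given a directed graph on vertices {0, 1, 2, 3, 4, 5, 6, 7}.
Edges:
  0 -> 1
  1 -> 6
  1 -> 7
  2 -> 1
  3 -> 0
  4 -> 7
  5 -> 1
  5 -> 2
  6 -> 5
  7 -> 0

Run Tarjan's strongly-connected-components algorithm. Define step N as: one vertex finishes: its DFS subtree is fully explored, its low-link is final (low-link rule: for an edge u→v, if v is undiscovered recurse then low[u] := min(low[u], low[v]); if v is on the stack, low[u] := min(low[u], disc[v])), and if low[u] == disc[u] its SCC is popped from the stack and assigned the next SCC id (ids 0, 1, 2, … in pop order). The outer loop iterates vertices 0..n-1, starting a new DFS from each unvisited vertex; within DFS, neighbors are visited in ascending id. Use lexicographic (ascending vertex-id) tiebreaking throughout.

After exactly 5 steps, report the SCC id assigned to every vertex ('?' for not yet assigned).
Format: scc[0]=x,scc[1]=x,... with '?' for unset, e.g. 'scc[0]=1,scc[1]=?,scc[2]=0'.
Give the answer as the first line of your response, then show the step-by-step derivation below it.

scc[0]=?,scc[1]=?,scc[2]=?,scc[3]=?,scc[4]=?,scc[5]=?,scc[6]=?,scc[7]=?

step 1: low=(low[0]=0,low[1]=1,low[2]=1,low[3]=?,low[4]=?,low[5]=1,low[6]=2,low[7]=?); scc=(scc[0]=?,scc[1]=?,scc[2]=?,scc[3]=?,scc[4]=?,scc[5]=?,scc[6]=?,scc[7]=?)
step 2: low=(low[0]=0,low[1]=1,low[2]=1,low[3]=?,low[4]=?,low[5]=1,low[6]=2,low[7]=?); scc=(scc[0]=?,scc[1]=?,scc[2]=?,scc[3]=?,scc[4]=?,scc[5]=?,scc[6]=?,scc[7]=?)
step 3: low=(low[0]=0,low[1]=1,low[2]=1,low[3]=?,low[4]=?,low[5]=1,low[6]=1,low[7]=?); scc=(scc[0]=?,scc[1]=?,scc[2]=?,scc[3]=?,scc[4]=?,scc[5]=?,scc[6]=?,scc[7]=?)
step 4: low=(low[0]=0,low[1]=1,low[2]=1,low[3]=?,low[4]=?,low[5]=1,low[6]=1,low[7]=0); scc=(scc[0]=?,scc[1]=?,scc[2]=?,scc[3]=?,scc[4]=?,scc[5]=?,scc[6]=?,scc[7]=?)
step 5: low=(low[0]=0,low[1]=0,low[2]=1,low[3]=?,low[4]=?,low[5]=1,low[6]=1,low[7]=0); scc=(scc[0]=?,scc[1]=?,scc[2]=?,scc[3]=?,scc[4]=?,scc[5]=?,scc[6]=?,scc[7]=?)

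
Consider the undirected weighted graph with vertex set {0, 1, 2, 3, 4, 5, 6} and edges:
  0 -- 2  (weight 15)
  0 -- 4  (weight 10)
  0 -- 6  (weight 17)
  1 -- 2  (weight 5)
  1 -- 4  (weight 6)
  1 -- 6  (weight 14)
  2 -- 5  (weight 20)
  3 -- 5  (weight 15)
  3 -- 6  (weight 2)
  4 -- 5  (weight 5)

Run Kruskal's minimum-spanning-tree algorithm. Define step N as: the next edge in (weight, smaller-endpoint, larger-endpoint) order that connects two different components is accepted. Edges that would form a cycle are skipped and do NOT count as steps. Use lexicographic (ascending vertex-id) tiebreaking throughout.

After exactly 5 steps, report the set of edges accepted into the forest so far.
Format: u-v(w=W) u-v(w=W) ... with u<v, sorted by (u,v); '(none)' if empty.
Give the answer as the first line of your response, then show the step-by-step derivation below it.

0-4(w=10) 1-2(w=5) 1-4(w=6) 3-6(w=2) 4-5(w=5)

step 1: add edge 3-6 (w=2); MST = {3-6(w=2)}
step 2: add edge 1-2 (w=5); MST = {1-2(w=5) 3-6(w=2)}
step 3: add edge 4-5 (w=5); MST = {1-2(w=5) 3-6(w=2) 4-5(w=5)}
step 4: add edge 1-4 (w=6); MST = {1-2(w=5) 1-4(w=6) 3-6(w=2) 4-5(w=5)}
step 5: add edge 0-4 (w=10); MST = {0-4(w=10) 1-2(w=5) 1-4(w=6) 3-6(w=2) 4-5(w=5)}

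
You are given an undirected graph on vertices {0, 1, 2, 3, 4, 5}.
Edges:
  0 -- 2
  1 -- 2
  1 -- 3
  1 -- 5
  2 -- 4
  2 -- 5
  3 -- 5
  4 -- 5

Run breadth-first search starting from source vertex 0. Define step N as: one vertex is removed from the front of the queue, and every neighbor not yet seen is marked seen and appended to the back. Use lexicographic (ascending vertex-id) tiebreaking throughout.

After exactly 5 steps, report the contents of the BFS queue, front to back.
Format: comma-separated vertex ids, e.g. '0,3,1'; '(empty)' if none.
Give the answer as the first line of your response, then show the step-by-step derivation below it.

3

step 1: dequeue 0; queue=[2]; order=0
step 2: dequeue 2; queue=[1,4,5]; order=0,2
step 3: dequeue 1; queue=[4,5,3]; order=0,2,1
step 4: dequeue 4; queue=[5,3]; order=0,2,1,4
step 5: dequeue 5; queue=[3]; order=0,2,1,4,5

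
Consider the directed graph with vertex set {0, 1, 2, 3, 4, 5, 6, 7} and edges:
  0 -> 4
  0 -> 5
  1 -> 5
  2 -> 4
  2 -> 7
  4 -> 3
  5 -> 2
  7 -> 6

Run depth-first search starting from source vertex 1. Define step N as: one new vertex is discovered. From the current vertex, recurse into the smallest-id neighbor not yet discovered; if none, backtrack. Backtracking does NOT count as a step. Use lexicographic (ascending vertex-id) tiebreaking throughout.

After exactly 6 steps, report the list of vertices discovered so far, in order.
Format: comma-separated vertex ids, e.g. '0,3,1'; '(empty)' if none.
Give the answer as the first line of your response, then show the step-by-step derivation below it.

1,5,2,4,3,7

step 1: discover 1; path=1; order=1
step 2: discover 5; path=1>5; order=1,5
step 3: discover 2; path=1>5>2; order=1,5,2
step 4: discover 4; path=1>5>2>4; order=1,5,2,4
step 5: discover 3; path=1>5>2>4>3; order=1,5,2,4,3
step 6: discover 7; path=1>5>2>7; order=1,5,2,4,3,7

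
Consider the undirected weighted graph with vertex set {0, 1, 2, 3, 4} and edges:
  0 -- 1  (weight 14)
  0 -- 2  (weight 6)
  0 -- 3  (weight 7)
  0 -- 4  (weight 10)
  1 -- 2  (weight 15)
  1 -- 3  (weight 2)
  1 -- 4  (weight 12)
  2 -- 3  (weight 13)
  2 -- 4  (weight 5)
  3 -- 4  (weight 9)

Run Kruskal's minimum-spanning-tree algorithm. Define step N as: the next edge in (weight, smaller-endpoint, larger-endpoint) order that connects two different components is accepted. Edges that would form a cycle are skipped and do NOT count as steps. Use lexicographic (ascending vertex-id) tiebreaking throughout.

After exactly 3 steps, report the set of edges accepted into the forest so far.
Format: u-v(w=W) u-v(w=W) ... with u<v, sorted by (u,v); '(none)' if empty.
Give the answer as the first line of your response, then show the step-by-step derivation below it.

0-2(w=6) 1-3(w=2) 2-4(w=5)

step 1: add edge 1-3 (w=2); MST = {1-3(w=2)}
step 2: add edge 2-4 (w=5); MST = {1-3(w=2) 2-4(w=5)}
step 3: add edge 0-2 (w=6); MST = {0-2(w=6) 1-3(w=2) 2-4(w=5)}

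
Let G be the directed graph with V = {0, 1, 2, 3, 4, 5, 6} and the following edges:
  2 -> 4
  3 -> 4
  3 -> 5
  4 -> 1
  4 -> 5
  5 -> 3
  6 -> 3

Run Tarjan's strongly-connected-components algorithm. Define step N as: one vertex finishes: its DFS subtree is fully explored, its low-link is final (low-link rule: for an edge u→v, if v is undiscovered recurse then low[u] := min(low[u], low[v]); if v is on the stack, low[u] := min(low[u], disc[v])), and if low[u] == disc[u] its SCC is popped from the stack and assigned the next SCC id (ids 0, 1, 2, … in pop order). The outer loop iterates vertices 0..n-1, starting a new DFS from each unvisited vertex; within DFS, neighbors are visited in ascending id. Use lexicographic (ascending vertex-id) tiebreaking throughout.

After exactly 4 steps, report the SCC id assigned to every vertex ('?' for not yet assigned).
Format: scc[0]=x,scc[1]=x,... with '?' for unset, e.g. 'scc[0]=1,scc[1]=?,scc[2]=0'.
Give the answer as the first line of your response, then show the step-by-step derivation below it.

scc[0]=0,scc[1]=1,scc[2]=?,scc[3]=?,scc[4]=?,scc[5]=?,scc[6]=?

step 1: low=(low[0]=0,low[1]=?,low[2]=?,low[3]=?,low[4]=?,low[5]=?,low[6]=?); scc=(scc[0]=0,scc[1]=?,scc[2]=?,scc[3]=?,scc[4]=?,scc[5]=?,scc[6]=?)
step 2: low=(low[0]=0,low[1]=1,low[2]=?,low[3]=?,low[4]=?,low[5]=?,low[6]=?); scc=(scc[0]=0,scc[1]=1,scc[2]=?,scc[3]=?,scc[4]=?,scc[5]=?,scc[6]=?)
step 3: low=(low[0]=0,low[1]=1,low[2]=2,low[3]=3,low[4]=3,low[5]=4,low[6]=?); scc=(scc[0]=0,scc[1]=1,scc[2]=?,scc[3]=?,scc[4]=?,scc[5]=?,scc[6]=?)
step 4: low=(low[0]=0,low[1]=1,low[2]=2,low[3]=3,low[4]=3,low[5]=3,low[6]=?); scc=(scc[0]=0,scc[1]=1,scc[2]=?,scc[3]=?,scc[4]=?,scc[5]=?,scc[6]=?)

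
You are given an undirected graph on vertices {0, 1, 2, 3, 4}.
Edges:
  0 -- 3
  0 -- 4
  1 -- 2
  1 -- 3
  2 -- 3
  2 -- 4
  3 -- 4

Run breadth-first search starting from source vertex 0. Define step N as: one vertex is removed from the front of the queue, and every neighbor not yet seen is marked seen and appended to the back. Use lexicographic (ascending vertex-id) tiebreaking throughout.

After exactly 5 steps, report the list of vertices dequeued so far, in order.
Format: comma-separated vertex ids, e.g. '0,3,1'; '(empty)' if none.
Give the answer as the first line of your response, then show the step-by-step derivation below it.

0,3,4,1,2

step 1: dequeue 0; queue=[3,4]; order=0
step 2: dequeue 3; queue=[4,1,2]; order=0,3
step 3: dequeue 4; queue=[1,2]; order=0,3,4
step 4: dequeue 1; queue=[2]; order=0,3,4,1
step 5: dequeue 2; queue=[(empty)]; order=0,3,4,1,2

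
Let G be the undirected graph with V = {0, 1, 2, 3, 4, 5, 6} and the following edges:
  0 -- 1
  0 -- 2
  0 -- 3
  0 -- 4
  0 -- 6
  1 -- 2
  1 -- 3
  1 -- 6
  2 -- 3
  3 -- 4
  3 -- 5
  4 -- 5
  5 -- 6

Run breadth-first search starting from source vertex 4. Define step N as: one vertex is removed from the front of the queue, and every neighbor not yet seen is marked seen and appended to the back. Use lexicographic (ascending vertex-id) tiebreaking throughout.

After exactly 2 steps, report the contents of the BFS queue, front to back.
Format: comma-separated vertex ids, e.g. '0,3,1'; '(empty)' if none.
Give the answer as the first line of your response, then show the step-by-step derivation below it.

3,5,1,2,6

step 1: dequeue 4; queue=[0,3,5]; order=4
step 2: dequeue 0; queue=[3,5,1,2,6]; order=4,0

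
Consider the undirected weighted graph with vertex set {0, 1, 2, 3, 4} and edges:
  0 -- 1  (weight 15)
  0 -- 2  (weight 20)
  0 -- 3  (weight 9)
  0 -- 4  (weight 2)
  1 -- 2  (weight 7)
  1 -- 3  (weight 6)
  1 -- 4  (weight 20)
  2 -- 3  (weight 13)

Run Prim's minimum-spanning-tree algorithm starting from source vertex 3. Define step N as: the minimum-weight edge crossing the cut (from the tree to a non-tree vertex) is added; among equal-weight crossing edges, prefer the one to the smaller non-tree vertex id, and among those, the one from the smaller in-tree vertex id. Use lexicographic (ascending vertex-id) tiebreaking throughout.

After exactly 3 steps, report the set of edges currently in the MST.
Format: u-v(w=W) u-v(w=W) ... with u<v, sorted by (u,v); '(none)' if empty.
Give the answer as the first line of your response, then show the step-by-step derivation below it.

0-3(w=9) 1-2(w=7) 1-3(w=6)

step 1: add edge 1-3 (w=6); MST = {1-3(w=6)}
step 2: add edge 1-2 (w=7); MST = {1-2(w=7) 1-3(w=6)}
step 3: add edge 0-3 (w=9); MST = {0-3(w=9) 1-2(w=7) 1-3(w=6)}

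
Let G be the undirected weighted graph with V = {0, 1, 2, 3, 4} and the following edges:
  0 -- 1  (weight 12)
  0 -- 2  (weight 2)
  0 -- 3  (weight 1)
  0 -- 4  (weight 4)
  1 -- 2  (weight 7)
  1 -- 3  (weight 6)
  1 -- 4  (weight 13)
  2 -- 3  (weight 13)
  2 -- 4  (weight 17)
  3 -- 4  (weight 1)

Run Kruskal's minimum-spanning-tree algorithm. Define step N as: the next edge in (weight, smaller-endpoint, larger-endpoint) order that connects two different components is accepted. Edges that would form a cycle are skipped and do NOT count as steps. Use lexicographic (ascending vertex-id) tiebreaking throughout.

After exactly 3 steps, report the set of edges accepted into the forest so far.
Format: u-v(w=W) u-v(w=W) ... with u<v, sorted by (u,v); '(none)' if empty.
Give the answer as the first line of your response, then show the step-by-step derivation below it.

0-2(w=2) 0-3(w=1) 3-4(w=1)

step 1: add edge 0-3 (w=1); MST = {0-3(w=1)}
step 2: add edge 3-4 (w=1); MST = {0-3(w=1) 3-4(w=1)}
step 3: add edge 0-2 (w=2); MST = {0-2(w=2) 0-3(w=1) 3-4(w=1)}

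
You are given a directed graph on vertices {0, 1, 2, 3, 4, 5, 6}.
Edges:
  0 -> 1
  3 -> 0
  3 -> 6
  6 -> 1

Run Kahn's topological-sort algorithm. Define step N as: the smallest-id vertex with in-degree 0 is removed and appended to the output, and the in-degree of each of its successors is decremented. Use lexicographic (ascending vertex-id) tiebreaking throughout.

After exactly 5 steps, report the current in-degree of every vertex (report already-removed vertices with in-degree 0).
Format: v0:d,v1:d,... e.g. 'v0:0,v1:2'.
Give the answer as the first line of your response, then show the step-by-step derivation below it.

v0:0,v1:1,v2:0,v3:0,v4:0,v5:0,v6:0

step 1: output 2; order=[2]; indeg=(1,2,0,0,0,0,1)
step 2: output 3; order=[2,3]; indeg=(0,2,0,0,0,0,0)
step 3: output 0; order=[2,3,0]; indeg=(0,1,0,0,0,0,0)
step 4: output 4; order=[2,3,0,4]; indeg=(0,1,0,0,0,0,0)
step 5: output 5; order=[2,3,0,4,5]; indeg=(0,1,0,0,0,0,0)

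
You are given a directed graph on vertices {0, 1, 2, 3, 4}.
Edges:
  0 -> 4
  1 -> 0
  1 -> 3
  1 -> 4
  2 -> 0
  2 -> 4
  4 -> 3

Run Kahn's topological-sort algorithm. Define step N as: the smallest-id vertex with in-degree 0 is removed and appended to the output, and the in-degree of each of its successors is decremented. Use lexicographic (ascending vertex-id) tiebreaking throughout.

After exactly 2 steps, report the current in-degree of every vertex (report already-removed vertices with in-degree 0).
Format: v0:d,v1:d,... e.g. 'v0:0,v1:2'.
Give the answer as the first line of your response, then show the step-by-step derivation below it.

v0:0,v1:0,v2:0,v3:1,v4:1

step 1: output 1; order=[1]; indeg=(1,0,0,1,2)
step 2: output 2; order=[1,2]; indeg=(0,0,0,1,1)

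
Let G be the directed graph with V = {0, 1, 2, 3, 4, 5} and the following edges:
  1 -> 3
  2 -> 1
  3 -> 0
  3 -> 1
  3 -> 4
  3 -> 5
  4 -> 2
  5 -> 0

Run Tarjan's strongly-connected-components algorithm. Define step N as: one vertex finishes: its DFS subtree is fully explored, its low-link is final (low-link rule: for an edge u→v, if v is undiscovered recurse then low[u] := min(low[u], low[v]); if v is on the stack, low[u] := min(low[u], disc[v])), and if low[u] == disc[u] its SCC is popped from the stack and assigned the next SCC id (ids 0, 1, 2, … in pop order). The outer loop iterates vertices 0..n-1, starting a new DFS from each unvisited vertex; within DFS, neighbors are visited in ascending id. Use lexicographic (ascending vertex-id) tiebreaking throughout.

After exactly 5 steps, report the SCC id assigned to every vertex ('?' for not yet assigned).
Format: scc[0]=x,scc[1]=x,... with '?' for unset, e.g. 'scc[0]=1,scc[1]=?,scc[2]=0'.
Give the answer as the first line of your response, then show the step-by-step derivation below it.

scc[0]=0,scc[1]=?,scc[2]=?,scc[3]=?,scc[4]=?,scc[5]=1

step 1: low=(low[0]=0,low[1]=?,low[2]=?,low[3]=?,low[4]=?,low[5]=?); scc=(scc[0]=0,scc[1]=?,scc[2]=?,scc[3]=?,scc[4]=?,scc[5]=?)
step 2: low=(low[0]=0,low[1]=1,low[2]=1,low[3]=1,low[4]=3,low[5]=?); scc=(scc[0]=0,scc[1]=?,scc[2]=?,scc[3]=?,scc[4]=?,scc[5]=?)
step 3: low=(low[0]=0,low[1]=1,low[2]=1,low[3]=1,low[4]=1,low[5]=?); scc=(scc[0]=0,scc[1]=?,scc[2]=?,scc[3]=?,scc[4]=?,scc[5]=?)
step 4: low=(low[0]=0,low[1]=1,low[2]=1,low[3]=1,low[4]=1,low[5]=5); scc=(scc[0]=0,scc[1]=?,scc[2]=?,scc[3]=?,scc[4]=?,scc[5]=1)
step 5: low=(low[0]=0,low[1]=1,low[2]=1,low[3]=1,low[4]=1,low[5]=5); scc=(scc[0]=0,scc[1]=?,scc[2]=?,scc[3]=?,scc[4]=?,scc[5]=1)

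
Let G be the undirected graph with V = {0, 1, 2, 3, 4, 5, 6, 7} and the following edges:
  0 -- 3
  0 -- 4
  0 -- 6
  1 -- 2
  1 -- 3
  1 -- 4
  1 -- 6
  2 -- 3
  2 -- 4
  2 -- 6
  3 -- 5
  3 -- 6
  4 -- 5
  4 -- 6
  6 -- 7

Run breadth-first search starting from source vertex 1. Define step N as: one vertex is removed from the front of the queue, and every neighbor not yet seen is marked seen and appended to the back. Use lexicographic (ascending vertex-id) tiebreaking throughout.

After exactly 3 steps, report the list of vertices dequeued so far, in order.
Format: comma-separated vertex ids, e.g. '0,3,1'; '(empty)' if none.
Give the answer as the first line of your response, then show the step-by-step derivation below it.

1,2,3

step 1: dequeue 1; queue=[2,3,4,6]; order=1
step 2: dequeue 2; queue=[3,4,6]; order=1,2
step 3: dequeue 3; queue=[4,6,0,5]; order=1,2,3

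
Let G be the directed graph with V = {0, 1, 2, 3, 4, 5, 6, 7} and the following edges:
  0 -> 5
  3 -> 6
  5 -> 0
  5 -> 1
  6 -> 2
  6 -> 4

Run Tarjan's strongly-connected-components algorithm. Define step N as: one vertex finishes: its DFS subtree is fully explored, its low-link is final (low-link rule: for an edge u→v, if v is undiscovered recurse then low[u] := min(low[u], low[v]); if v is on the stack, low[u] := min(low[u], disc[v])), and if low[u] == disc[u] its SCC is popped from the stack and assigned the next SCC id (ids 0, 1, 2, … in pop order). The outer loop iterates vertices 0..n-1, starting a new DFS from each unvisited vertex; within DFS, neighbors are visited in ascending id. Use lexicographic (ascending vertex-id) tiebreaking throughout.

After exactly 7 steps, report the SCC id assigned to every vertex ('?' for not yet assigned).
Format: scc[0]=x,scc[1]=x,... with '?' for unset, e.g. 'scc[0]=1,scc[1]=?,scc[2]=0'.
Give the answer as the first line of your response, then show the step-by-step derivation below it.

scc[0]=1,scc[1]=0,scc[2]=2,scc[3]=5,scc[4]=3,scc[5]=1,scc[6]=4,scc[7]=?

step 1: low=(low[0]=0,low[1]=2,low[2]=?,low[3]=?,low[4]=?,low[5]=0,low[6]=?,low[7]=?); scc=(scc[0]=?,scc[1]=0,scc[2]=?,scc[3]=?,scc[4]=?,scc[5]=?,scc[6]=?,scc[7]=?)
step 2: low=(low[0]=0,low[1]=2,low[2]=?,low[3]=?,low[4]=?,low[5]=0,low[6]=?,low[7]=?); scc=(scc[0]=?,scc[1]=0,scc[2]=?,scc[3]=?,scc[4]=?,scc[5]=?,scc[6]=?,scc[7]=?)
step 3: low=(low[0]=0,low[1]=2,low[2]=?,low[3]=?,low[4]=?,low[5]=0,low[6]=?,low[7]=?); scc=(scc[0]=1,scc[1]=0,scc[2]=?,scc[3]=?,scc[4]=?,scc[5]=1,scc[6]=?,scc[7]=?)
step 4: low=(low[0]=0,low[1]=2,low[2]=3,low[3]=?,low[4]=?,low[5]=0,low[6]=?,low[7]=?); scc=(scc[0]=1,scc[1]=0,scc[2]=2,scc[3]=?,scc[4]=?,scc[5]=1,scc[6]=?,scc[7]=?)
step 5: low=(low[0]=0,low[1]=2,low[2]=3,low[3]=4,low[4]=6,low[5]=0,low[6]=5,low[7]=?); scc=(scc[0]=1,scc[1]=0,scc[2]=2,scc[3]=?,scc[4]=3,scc[5]=1,scc[6]=?,scc[7]=?)
step 6: low=(low[0]=0,low[1]=2,low[2]=3,low[3]=4,low[4]=6,low[5]=0,low[6]=5,low[7]=?); scc=(scc[0]=1,scc[1]=0,scc[2]=2,scc[3]=?,scc[4]=3,scc[5]=1,scc[6]=4,scc[7]=?)
step 7: low=(low[0]=0,low[1]=2,low[2]=3,low[3]=4,low[4]=6,low[5]=0,low[6]=5,low[7]=?); scc=(scc[0]=1,scc[1]=0,scc[2]=2,scc[3]=5,scc[4]=3,scc[5]=1,scc[6]=4,scc[7]=?)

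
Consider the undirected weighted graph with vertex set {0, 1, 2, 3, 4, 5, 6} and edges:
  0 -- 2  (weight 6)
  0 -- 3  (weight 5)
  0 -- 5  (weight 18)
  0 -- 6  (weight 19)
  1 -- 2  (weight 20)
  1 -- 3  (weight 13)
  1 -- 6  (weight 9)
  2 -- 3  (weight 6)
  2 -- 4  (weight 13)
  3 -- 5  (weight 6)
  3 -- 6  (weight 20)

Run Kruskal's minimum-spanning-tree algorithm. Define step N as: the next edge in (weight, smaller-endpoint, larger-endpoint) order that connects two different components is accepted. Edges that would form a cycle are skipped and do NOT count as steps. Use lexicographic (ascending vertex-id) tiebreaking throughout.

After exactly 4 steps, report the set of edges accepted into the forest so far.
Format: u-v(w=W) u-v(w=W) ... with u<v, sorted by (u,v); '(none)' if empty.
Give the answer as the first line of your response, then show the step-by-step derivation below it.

0-2(w=6) 0-3(w=5) 1-6(w=9) 3-5(w=6)

step 1: add edge 0-3 (w=5); MST = {0-3(w=5)}
step 2: add edge 0-2 (w=6); MST = {0-2(w=6) 0-3(w=5)}
step 3: add edge 3-5 (w=6); MST = {0-2(w=6) 0-3(w=5) 3-5(w=6)}
step 4: add edge 1-6 (w=9); MST = {0-2(w=6) 0-3(w=5) 1-6(w=9) 3-5(w=6)}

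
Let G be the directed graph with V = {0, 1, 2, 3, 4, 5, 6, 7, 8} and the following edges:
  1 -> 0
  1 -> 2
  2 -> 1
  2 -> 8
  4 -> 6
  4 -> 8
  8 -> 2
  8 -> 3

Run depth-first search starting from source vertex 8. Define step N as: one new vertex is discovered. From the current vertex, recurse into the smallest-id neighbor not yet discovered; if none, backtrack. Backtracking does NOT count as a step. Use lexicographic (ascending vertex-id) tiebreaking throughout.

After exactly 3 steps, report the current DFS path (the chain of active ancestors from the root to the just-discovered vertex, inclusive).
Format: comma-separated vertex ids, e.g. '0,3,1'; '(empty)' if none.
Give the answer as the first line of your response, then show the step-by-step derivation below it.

8,2,1

step 1: discover 8; path=8; order=8
step 2: discover 2; path=8>2; order=8,2
step 3: discover 1; path=8>2>1; order=8,2,1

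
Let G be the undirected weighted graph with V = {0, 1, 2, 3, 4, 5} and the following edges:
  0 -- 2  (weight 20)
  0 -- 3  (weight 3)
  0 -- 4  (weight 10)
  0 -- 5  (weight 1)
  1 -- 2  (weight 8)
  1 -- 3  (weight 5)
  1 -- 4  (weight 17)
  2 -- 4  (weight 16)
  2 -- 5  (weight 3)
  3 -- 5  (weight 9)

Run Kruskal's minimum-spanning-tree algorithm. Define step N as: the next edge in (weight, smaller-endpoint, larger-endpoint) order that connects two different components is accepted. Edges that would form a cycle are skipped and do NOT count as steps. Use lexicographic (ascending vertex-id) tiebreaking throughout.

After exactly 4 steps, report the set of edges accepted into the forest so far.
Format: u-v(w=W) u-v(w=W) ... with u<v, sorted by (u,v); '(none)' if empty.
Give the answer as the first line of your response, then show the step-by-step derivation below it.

0-3(w=3) 0-5(w=1) 1-3(w=5) 2-5(w=3)

step 1: add edge 0-5 (w=1); MST = {0-5(w=1)}
step 2: add edge 0-3 (w=3); MST = {0-3(w=3) 0-5(w=1)}
step 3: add edge 2-5 (w=3); MST = {0-3(w=3) 0-5(w=1) 2-5(w=3)}
step 4: add edge 1-3 (w=5); MST = {0-3(w=3) 0-5(w=1) 1-3(w=5) 2-5(w=3)}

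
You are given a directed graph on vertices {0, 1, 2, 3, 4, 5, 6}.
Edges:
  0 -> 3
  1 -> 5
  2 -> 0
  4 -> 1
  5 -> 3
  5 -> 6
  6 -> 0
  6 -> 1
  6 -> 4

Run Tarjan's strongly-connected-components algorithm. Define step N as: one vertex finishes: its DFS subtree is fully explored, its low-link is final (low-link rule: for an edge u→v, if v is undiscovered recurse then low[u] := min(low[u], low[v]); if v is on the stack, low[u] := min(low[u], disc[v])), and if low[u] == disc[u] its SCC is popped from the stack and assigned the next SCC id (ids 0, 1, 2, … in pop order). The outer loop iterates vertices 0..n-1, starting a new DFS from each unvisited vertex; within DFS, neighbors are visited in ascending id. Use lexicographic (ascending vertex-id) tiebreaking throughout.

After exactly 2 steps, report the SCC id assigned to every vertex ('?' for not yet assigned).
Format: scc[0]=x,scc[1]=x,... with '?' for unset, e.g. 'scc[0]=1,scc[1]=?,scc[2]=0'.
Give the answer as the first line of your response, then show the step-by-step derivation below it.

scc[0]=1,scc[1]=?,scc[2]=?,scc[3]=0,scc[4]=?,scc[5]=?,scc[6]=?

step 1: low=(low[0]=0,low[1]=?,low[2]=?,low[3]=1,low[4]=?,low[5]=?,low[6]=?); scc=(scc[0]=?,scc[1]=?,scc[2]=?,scc[3]=0,scc[4]=?,scc[5]=?,scc[6]=?)
step 2: low=(low[0]=0,low[1]=?,low[2]=?,low[3]=1,low[4]=?,low[5]=?,low[6]=?); scc=(scc[0]=1,scc[1]=?,scc[2]=?,scc[3]=0,scc[4]=?,scc[5]=?,scc[6]=?)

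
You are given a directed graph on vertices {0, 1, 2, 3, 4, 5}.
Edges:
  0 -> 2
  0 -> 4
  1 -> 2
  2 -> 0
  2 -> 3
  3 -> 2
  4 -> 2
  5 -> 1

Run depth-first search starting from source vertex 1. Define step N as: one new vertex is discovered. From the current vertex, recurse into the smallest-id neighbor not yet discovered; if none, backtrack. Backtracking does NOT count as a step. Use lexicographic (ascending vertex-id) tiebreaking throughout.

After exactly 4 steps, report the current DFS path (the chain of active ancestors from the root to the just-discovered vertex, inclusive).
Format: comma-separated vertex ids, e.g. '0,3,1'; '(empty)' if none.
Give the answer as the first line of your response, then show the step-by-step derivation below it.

1,2,0,4

step 1: discover 1; path=1; order=1
step 2: discover 2; path=1>2; order=1,2
step 3: discover 0; path=1>2>0; order=1,2,0
step 4: discover 4; path=1>2>0>4; order=1,2,0,4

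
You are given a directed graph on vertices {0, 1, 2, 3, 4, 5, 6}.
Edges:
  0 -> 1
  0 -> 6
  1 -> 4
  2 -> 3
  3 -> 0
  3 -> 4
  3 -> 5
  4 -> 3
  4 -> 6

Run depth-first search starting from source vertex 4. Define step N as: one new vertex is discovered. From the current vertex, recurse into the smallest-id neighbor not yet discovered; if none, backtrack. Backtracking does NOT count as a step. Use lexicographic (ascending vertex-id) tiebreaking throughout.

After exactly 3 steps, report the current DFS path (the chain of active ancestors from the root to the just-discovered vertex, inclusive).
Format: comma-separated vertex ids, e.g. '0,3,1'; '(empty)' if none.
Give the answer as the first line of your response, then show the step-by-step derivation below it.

4,3,0

step 1: discover 4; path=4; order=4
step 2: discover 3; path=4>3; order=4,3
step 3: discover 0; path=4>3>0; order=4,3,0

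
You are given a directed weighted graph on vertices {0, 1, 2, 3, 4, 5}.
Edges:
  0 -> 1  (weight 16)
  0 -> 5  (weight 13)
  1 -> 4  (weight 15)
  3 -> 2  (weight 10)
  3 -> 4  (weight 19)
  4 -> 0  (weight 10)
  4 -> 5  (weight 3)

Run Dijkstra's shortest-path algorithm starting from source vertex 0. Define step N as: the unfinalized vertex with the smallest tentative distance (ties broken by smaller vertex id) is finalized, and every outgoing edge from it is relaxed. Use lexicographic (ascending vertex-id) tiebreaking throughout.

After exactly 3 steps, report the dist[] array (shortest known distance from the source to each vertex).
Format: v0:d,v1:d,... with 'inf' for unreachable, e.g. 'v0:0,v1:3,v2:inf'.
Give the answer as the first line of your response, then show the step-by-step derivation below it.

v0:0,v1:16,v2:inf,v3:inf,v4:31,v5:13

step 1: dist = v0:0,v1:16,v2:inf,v3:inf,v4:inf,v5:13
step 2: dist = v0:0,v1:16,v2:inf,v3:inf,v4:inf,v5:13
step 3: dist = v0:0,v1:16,v2:inf,v3:inf,v4:31,v5:13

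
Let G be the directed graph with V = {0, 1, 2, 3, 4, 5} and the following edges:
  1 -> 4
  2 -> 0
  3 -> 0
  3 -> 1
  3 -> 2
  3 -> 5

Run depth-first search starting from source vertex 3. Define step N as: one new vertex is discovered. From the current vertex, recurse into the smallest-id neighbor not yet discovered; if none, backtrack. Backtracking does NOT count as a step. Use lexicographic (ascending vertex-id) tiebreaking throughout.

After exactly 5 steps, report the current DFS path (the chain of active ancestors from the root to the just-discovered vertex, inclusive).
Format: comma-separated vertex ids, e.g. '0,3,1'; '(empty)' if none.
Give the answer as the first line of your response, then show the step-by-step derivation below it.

3,2

step 1: discover 3; path=3; order=3
step 2: discover 0; path=3>0; order=3,0
step 3: discover 1; path=3>1; order=3,0,1
step 4: discover 4; path=3>1>4; order=3,0,1,4
step 5: discover 2; path=3>2; order=3,0,1,4,2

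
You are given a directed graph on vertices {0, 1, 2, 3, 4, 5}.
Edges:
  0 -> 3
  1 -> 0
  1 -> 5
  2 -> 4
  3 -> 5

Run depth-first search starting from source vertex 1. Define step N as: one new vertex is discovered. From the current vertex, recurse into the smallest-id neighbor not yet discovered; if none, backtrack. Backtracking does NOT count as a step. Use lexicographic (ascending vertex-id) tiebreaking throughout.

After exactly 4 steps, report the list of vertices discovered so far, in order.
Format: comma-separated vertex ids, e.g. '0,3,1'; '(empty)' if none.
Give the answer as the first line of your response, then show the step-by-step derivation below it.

1,0,3,5

step 1: discover 1; path=1; order=1
step 2: discover 0; path=1>0; order=1,0
step 3: discover 3; path=1>0>3; order=1,0,3
step 4: discover 5; path=1>0>3>5; order=1,0,3,5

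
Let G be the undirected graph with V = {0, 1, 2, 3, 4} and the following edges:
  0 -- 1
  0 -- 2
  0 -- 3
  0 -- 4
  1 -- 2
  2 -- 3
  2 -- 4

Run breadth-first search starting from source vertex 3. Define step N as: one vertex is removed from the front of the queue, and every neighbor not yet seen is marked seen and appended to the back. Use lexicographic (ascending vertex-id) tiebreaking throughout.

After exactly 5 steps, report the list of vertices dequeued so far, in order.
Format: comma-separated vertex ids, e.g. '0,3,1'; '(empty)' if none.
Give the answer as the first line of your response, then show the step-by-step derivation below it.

3,0,2,1,4

step 1: dequeue 3; queue=[0,2]; order=3
step 2: dequeue 0; queue=[2,1,4]; order=3,0
step 3: dequeue 2; queue=[1,4]; order=3,0,2
step 4: dequeue 1; queue=[4]; order=3,0,2,1
step 5: dequeue 4; queue=[(empty)]; order=3,0,2,1,4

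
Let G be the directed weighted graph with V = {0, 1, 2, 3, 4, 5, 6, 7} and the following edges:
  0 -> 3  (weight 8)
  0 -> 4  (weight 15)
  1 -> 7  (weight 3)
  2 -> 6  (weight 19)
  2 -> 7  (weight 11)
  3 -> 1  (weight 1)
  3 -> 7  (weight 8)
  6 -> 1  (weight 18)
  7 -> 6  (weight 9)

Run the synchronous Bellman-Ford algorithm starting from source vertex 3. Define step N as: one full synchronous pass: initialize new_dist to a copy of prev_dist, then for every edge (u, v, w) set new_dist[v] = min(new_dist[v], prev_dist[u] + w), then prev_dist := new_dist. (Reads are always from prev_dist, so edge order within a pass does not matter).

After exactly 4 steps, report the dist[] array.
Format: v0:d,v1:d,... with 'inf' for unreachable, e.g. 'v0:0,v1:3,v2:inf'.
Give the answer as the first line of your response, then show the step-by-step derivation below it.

v0:inf,v1:1,v2:inf,v3:0,v4:inf,v5:inf,v6:13,v7:4

step 1: dist = v0:inf,v1:1,v2:inf,v3:0,v4:inf,v5:inf,v6:inf,v7:8
step 2: dist = v0:inf,v1:1,v2:inf,v3:0,v4:inf,v5:inf,v6:17,v7:4
step 3: dist = v0:inf,v1:1,v2:inf,v3:0,v4:inf,v5:inf,v6:13,v7:4
step 4: dist = v0:inf,v1:1,v2:inf,v3:0,v4:inf,v5:inf,v6:13,v7:4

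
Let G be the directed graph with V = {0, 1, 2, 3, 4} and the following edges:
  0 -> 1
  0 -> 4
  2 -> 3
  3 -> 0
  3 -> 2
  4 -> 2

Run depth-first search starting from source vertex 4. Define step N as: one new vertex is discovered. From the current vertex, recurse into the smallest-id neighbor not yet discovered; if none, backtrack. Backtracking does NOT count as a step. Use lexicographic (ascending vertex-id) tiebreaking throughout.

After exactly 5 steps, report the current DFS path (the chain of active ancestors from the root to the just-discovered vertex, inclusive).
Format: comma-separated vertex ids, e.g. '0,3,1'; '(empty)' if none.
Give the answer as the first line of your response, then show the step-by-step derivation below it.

4,2,3,0,1

step 1: discover 4; path=4; order=4
step 2: discover 2; path=4>2; order=4,2
step 3: discover 3; path=4>2>3; order=4,2,3
step 4: discover 0; path=4>2>3>0; order=4,2,3,0
step 5: discover 1; path=4>2>3>0>1; order=4,2,3,0,1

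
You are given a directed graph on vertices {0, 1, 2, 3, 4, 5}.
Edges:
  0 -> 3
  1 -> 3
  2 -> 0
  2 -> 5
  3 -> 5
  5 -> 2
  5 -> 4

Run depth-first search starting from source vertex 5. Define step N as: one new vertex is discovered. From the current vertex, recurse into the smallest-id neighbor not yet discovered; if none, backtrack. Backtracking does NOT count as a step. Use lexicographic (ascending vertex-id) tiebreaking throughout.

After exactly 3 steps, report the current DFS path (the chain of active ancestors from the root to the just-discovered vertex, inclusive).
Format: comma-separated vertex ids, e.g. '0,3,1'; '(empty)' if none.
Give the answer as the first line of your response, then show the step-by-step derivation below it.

5,2,0

step 1: discover 5; path=5; order=5
step 2: discover 2; path=5>2; order=5,2
step 3: discover 0; path=5>2>0; order=5,2,0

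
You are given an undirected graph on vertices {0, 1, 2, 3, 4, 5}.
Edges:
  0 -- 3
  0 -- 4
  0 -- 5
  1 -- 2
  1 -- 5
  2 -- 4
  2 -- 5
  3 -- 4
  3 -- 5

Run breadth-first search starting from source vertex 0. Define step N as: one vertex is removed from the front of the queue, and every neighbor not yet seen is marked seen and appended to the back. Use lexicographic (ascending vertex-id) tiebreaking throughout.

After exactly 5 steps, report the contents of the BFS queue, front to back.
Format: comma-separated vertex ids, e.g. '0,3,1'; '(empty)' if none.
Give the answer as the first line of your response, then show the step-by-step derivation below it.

1

step 1: dequeue 0; queue=[3,4,5]; order=0
step 2: dequeue 3; queue=[4,5]; order=0,3
step 3: dequeue 4; queue=[5,2]; order=0,3,4
step 4: dequeue 5; queue=[2,1]; order=0,3,4,5
step 5: dequeue 2; queue=[1]; order=0,3,4,5,2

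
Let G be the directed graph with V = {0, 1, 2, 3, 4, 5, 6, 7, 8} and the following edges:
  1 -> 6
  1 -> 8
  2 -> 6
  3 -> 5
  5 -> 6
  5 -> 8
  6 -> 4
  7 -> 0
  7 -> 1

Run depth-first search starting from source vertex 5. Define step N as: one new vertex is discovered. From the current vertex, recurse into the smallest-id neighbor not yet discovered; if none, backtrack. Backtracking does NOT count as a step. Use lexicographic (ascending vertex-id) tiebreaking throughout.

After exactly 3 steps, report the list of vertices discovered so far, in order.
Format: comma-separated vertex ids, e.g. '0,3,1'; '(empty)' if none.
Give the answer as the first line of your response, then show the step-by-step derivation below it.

5,6,4

step 1: discover 5; path=5; order=5
step 2: discover 6; path=5>6; order=5,6
step 3: discover 4; path=5>6>4; order=5,6,4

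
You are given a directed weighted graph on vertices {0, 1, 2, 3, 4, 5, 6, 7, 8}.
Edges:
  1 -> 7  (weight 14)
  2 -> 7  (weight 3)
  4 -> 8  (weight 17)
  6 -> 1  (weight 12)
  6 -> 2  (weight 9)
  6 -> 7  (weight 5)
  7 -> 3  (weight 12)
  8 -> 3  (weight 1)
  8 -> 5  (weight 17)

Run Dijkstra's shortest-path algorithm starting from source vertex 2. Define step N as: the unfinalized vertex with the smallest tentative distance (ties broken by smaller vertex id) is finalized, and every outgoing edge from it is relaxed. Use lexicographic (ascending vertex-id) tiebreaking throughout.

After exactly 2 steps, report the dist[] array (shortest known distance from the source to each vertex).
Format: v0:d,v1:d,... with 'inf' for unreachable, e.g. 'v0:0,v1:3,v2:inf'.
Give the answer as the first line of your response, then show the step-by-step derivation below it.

v0:inf,v1:inf,v2:0,v3:15,v4:inf,v5:inf,v6:inf,v7:3,v8:inf

step 1: dist = v0:inf,v1:inf,v2:0,v3:inf,v4:inf,v5:inf,v6:inf,v7:3,v8:inf
step 2: dist = v0:inf,v1:inf,v2:0,v3:15,v4:inf,v5:inf,v6:inf,v7:3,v8:inf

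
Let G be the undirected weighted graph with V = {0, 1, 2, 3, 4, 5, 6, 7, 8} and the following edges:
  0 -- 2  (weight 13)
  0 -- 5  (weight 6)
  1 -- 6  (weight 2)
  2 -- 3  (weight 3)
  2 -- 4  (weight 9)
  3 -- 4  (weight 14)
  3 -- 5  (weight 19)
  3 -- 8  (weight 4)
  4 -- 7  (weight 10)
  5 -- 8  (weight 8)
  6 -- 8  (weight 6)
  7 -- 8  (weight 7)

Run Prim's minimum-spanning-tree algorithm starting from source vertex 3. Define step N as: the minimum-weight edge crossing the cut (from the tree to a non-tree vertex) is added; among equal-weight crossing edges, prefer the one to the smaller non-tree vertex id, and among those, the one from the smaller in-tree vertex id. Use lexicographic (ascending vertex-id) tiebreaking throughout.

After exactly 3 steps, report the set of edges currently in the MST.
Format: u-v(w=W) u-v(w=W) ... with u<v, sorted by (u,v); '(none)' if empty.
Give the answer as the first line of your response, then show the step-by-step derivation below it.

2-3(w=3) 3-8(w=4) 6-8(w=6)

step 1: add edge 2-3 (w=3); MST = {2-3(w=3)}
step 2: add edge 3-8 (w=4); MST = {2-3(w=3) 3-8(w=4)}
step 3: add edge 6-8 (w=6); MST = {2-3(w=3) 3-8(w=4) 6-8(w=6)}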